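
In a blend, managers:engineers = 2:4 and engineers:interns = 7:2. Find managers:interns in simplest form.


Given a:b = 2:4 and b:c = 7:2
Make b consistent. Multiply first ratio by 7: a:b = 14:28
Multiply second ratio by 4: b:c = 28:8
Now b = 28 in both, so a:b:c = 14:28:8
Therefore a:c = 14:8
Simplify by GCD: a:c = 7:4

7:4


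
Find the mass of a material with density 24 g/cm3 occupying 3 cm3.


Using mass = density * volume
Density = 24 g/cm3
Volume = 3 cm3
Mass = 24 * 3
= 72 g

72


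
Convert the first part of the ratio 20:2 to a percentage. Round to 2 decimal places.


Total parts = 20 + 2 = 22
First part fraction = 20/22
Percentage = (20/22) * 100
= 0.909091 * 100
= 90.91%

90.91


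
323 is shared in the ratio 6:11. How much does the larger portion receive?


Total parts = 6 + 11 = 17
Value per part = 323 / 17 = 19
First share = 6 * 19 = 114
Second share = 11 * 19 = 209
Larger share = 209

209


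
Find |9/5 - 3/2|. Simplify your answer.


Simplify: 9/5 = 9/5 and 3/2 = 3/2
Find common denominator: LCD = 10
Convert: 18/10 and 15/10
Difference = |18 - 15|/10 = 3/10
Simplified = 3/10

3/10


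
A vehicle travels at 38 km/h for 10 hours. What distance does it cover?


Using distance = speed * time
Speed = 38 km/h
Time = 10 hours
Distance = 38 * 10
= 380 km

380


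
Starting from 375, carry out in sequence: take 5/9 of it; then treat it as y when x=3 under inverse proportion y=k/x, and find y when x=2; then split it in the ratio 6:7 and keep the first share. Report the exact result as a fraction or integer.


Start with 375.
Step 1: Take 5/9: 375 * 5/9 = 625/3
Step 2: Inverse prop: k = (625/3)*3; new y = k/2 = 625/3*3/2 = 625/2
Step 3: Split 6:7, first share = 625/2 * 6/13 = 1875/13
Final result = 1875/13

1875/13


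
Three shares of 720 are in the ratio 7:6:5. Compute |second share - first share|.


Total parts = 7 + 6 + 5 = 18
Value per part = 720 / 18 = 40
Shares: 7*40=280, 6*40=240, 5*40=200
Second share = 240, first share = 280
Difference = |240 - 280| = 40

40


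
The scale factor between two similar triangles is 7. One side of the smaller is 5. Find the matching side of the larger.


Similar triangles have proportional sides
Scale factor = 7
Smaller side = 5
Corresponding larger side = 5 * 7
= 35

35


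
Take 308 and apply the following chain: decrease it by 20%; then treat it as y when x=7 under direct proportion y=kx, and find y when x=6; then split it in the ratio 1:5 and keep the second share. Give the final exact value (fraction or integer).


Start with 308.
Step 1: Decrease by 20%: 308 * 80/100 = 1232/5
Step 2: Direct prop: k = (1232/5)/7; new y = k*6 = 1232/5*6/7 = 1056/5
Step 3: Split 1:5, second share = 1056/5 * 5/6 = 176
Final result = 176

176


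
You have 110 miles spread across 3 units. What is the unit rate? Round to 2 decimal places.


Total miles = 110
Number of units = 3
Unit rate = 110 / 3
= 36.67 miles per unit

36.67


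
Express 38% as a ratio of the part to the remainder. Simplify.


Part = 38%, Remainder = 62%
Ratio = 38:62
GCD(38, 62) = 2
Simplify: 19:31 = 19:31

19:31


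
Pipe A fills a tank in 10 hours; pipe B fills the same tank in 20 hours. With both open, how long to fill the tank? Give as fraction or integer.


Rate of A = 1/10 job per hour
Rate of B = 1/20 job per hour
Combined rate = 1/10 + 1/20
Find common denominator: (20 + 10)/(10*20) = 30/200
Combined rate = 3/20 job per hour
Time together = 1 / (3/20) = 20/3 hours

20/3


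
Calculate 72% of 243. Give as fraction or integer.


Compute 72% of 243
Convert percentage: 72% = 72/100
Multiply: 243 * 72/100
= 17496/100
= 4374/25

4374/25


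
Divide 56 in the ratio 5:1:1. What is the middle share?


Ratio = 5:1:1
Total parts = 5 + 1 + 1 = 7
Value per part = 56 / 7 = 8
First share = 5 * 8 = 40
Middle share = 1 * 8 = 8
Third share = 1 * 8 = 8

8


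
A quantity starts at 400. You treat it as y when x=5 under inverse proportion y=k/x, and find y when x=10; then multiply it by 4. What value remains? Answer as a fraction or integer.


Start with 400.
Step 1: Inverse prop: k = (400)*5; new y = k/10 = 400*5/10 = 200
Step 2: Multiply by 4: 200 * 4 = 800
Final result = 800

800


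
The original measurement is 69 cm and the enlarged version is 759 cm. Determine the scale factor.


Original length = 69 cm
Scaled length = 759 cm
Scale factor = 759 / 69
= 11

11


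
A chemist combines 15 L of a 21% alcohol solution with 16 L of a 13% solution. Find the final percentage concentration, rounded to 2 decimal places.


Solute in mixture 1 = 21% of 15 L = 15*21/100 = 63/20 L
Solute in mixture 2 = 13% of 16 L = 16*13/100 = 52/25 L
Total solute = 63/20 + 52/25 = 523/100 L
Total volume = 15 + 16 = 31 L
Final concentration = 523/100/31 * 100 = 16.87%

16.87


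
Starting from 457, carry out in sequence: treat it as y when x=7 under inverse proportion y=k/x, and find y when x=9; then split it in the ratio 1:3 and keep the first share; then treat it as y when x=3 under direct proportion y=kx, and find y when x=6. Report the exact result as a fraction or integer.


Start with 457.
Step 1: Inverse prop: k = (457)*7; new y = k/9 = 457*7/9 = 3199/9
Step 2: Split 1:3, first share = 3199/9 * 1/4 = 3199/36
Step 3: Direct prop: k = (3199/36)/3; new y = k*6 = 3199/36*6/3 = 3199/18
Final result = 3199/18

3199/18


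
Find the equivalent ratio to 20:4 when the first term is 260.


Original ratio: 20:4
First term target: 260
Scale factor = 260 / 20 = 13
Multiply second term: 4 * 13 = 52
Equivalent ratio = 260:52

260:52


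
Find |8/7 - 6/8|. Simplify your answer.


Simplify: 8/7 = 8/7 and 6/8 = 3/4
Find common denominator: LCD = 28
Convert: 32/28 and 21/28
Difference = |32 - 21|/28 = 11/28
Simplified = 11/28

11/28


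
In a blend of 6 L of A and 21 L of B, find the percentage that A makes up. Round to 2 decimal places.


Volume of A = 6 L
Volume of B = 21 L
Total volume = 6 + 21 = 27 L
Percentage of A = (6/27) * 100
= 22.22%

22.22


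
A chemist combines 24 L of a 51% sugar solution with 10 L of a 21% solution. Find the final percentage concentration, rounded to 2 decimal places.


Solute in mixture 1 = 51% of 24 L = 24*51/100 = 306/25 L
Solute in mixture 2 = 21% of 10 L = 10*21/100 = 21/10 L
Total solute = 306/25 + 21/10 = 717/50 L
Total volume = 24 + 10 = 34 L
Final concentration = 717/50/34 * 100 = 42.18%

42.18


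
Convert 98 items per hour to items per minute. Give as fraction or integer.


Converting from per hour to per minute
Rate = 98 items per hour
Divide by 60: 98/60
= 49/30 items per minute

49/30


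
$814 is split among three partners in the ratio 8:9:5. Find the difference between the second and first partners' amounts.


Total parts = 8 + 9 + 5 = 22
Value per part = 814 / 22 = 37
Shares: 8*37=296, 9*37=333, 5*37=185
Second share = 333, first share = 296
Difference = |333 - 296| = 37

37


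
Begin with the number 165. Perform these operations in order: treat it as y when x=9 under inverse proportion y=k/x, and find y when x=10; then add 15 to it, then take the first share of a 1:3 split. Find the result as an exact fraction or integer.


Start with 165.
Step 1: Inverse prop: k = (165)*9; new y = k/10 = 165*9/10 = 297/2
Step 2: Add 15: 297/2+15=327/2; split 1:3 first = 327/2*1/4 = 327/8
Final result = 327/8

327/8


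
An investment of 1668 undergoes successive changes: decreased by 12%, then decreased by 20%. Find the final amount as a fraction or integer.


Start: 1668
Step 1: decrease by 12% => multiply by 88/100
  1668 * 88/100 = 36696/25
Step 2: decrease by 20% => multiply by 80/100
  36696/25 * 80/100 = 146784/125
Final value = 146784/125

146784/125


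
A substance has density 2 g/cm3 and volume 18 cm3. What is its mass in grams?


Using mass = density * volume
Density = 2 g/cm3
Volume = 18 cm3
Mass = 2 * 18
= 36 g

36


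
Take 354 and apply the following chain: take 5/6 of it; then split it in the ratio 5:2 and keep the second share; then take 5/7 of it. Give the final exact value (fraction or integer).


Start with 354.
Step 1: Take 5/6: 354 * 5/6 = 295
Step 2: Split 5:2, second share = 295 * 2/7 = 590/7
Step 3: Take 5/7: 590/7 * 5/7 = 2950/49
Final result = 2950/49

2950/49


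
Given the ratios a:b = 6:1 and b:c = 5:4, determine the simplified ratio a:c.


Given a:b = 6:1 and b:c = 5:4
Make b consistent. Multiply first ratio by 5: a:b = 30:5
Multiply second ratio by 1: b:c = 5:4
Now b = 5 in both, so a:b:c = 30:5:4
Therefore a:c = 30:4
Simplify by GCD: a:c = 15:2

15:2


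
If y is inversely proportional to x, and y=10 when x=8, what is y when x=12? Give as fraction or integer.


Inverse proportion: y = k/x
Find k: k = 8 * 10 = 80
Compute y at x=12: y = 80/12
y = 20/3

20/3


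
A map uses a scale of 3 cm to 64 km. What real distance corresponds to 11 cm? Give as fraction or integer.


Map scale: 3 cm = 64 km
Measured distance on map = 11 cm
Set up proportion: 11 * 64 / 3
= 704 / 3
= 704/3 km

704/3


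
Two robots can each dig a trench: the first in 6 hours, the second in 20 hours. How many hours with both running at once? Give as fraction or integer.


Rate of A = 1/6 job per hour
Rate of B = 1/20 job per hour
Combined rate = 1/6 + 1/20
Find common denominator: (20 + 6)/(6*20) = 26/120
Combined rate = 13/60 job per hour
Time together = 1 / (13/60) = 60/13 hours

60/13


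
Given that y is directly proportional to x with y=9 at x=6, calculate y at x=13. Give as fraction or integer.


Direct proportion: y = kx
Find k: k = 9/6 = 3/2
Compute y at x=13: y = 3/2 * 13
y = 39/2

39/2


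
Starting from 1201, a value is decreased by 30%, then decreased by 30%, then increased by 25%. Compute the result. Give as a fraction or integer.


Start: 1201
Step 1: decrease by 30% => multiply by 70/100
  1201 * 70/100 = 8407/10
Step 2: decrease by 30% => multiply by 70/100
  8407/10 * 70/100 = 58849/100
Step 3: increase by 25% => multiply by 125/100
  58849/100 * 125/100 = 58849/80
Final value = 58849/80

58849/80


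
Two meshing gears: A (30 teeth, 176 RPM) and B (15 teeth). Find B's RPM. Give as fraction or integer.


Gear ratio: teeth_A * RPM_A = teeth_B * RPM_B
30 * 176 = 15 * RPM_B
5280 = 15 * RPM_B
RPM_B = 5280 / 15
RPM_B = 352

352


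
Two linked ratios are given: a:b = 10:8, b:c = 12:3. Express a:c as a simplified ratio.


Given a:b = 10:8 and b:c = 12:3
Make b consistent. Multiply first ratio by 12: a:b = 120:96
Multiply second ratio by 8: b:c = 96:24
Now b = 96 in both, so a:b:c = 120:96:24
Therefore a:c = 120:24
Simplify by GCD: a:c = 5:1

5:1


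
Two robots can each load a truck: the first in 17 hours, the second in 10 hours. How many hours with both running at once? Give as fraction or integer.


Rate of A = 1/17 job per hour
Rate of B = 1/10 job per hour
Combined rate = 1/17 + 1/10
Find common denominator: (10 + 17)/(17*10) = 27/170
Combined rate = 27/170 job per hour
Time together = 1 / (27/170) = 170/27 hours

170/27


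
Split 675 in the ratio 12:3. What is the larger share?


Total parts = 12 + 3 = 15
Value per part = 675 / 15 = 45
First share = 12 * 45 = 540
Second share = 3 * 45 = 135
Larger share = 540

540


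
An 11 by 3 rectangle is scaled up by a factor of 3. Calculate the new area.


Original dimensions: 11 x 3
Enlargement factor = 3
New width = 11 * 3 = 33
New height = 3 * 3 = 9
New area = 33 * 9 = 297

297


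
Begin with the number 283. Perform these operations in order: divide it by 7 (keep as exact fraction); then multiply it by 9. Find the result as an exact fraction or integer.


Start with 283.
Step 1: Divide by 7: 283 / 7 = 283/7
Step 2: Multiply by 9: 283/7 * 9 = 2547/7
Final result = 2547/7

2547/7


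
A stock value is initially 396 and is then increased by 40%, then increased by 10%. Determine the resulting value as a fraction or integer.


Start: 396
Step 1: increase by 40% => multiply by 140/100
  396 * 140/100 = 2772/5
Step 2: increase by 10% => multiply by 110/100
  2772/5 * 110/100 = 15246/25
Final value = 15246/25

15246/25


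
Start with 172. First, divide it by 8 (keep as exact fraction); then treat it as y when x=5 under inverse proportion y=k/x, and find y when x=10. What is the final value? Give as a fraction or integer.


Start with 172.
Step 1: Divide by 8: 172 / 8 = 43/2
Step 2: Inverse prop: k = (43/2)*5; new y = k/10 = 43/2*5/10 = 43/4
Final result = 43/4

43/4


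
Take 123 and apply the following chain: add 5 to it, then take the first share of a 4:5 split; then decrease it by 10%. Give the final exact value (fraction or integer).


Start with 123.
Step 1: Add 5: 123+5=128; split 4:5 first = 128*4/9 = 512/9
Step 2: Decrease by 10%: 512/9 * 90/100 = 256/5
Final result = 256/5

256/5


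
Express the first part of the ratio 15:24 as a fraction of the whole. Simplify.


Total parts = 15 + 24 = 39
First part fraction = 15/39
Simplify: 15/39 = 5/13

5/13


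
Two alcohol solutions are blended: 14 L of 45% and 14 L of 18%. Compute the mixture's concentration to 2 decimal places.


Solute in mixture 1 = 45% of 14 L = 14*45/100 = 63/10 L
Solute in mixture 2 = 18% of 14 L = 14*18/100 = 63/25 L
Total solute = 63/10 + 63/25 = 441/50 L
Total volume = 14 + 14 = 28 L
Final concentration = 441/50/28 * 100 = 31.50%

31.50


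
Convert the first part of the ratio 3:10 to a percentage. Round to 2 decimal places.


Total parts = 3 + 10 = 13
First part fraction = 3/13
Percentage = (3/13) * 100
= 0.230769 * 100
= 23.08%

23.08


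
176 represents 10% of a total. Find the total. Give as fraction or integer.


Given: 176 is 10% of the whole
Set up: 176 = 10/100 * whole
whole = 176 * 100 / 10
whole = 17600 / 10
whole = 1760

1760


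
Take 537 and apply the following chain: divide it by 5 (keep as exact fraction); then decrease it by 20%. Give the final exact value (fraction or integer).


Start with 537.
Step 1: Divide by 5: 537 / 5 = 537/5
Step 2: Decrease by 20%: 537/5 * 80/100 = 2148/25
Final result = 2148/25

2148/25


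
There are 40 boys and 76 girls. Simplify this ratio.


Find GCD(40, 76)
GCD = 4
Divide both by 4: 40/4 = 10, 76/4 = 19
Simplified ratio = 10:19

10:19


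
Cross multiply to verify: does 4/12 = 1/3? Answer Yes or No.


Cross multiply to check 4/12 = 1/3
Left cross product: 4 * 3 = 12
Right cross product: 12 * 1 = 12
12 = 12
Equal, so proportions match => Yes

Yes


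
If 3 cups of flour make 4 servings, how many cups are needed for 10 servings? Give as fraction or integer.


Original: 3 cups for 4 servings
Target servings = 10
Scaling factor = 10/4
New amount = 3 * 10/4
= 30/4
= 15/2 cups

15/2


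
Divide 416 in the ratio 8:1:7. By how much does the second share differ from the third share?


Total parts = 8 + 1 + 7 = 16
Value per part = 416 / 16 = 26
Shares: 8*26=208, 1*26=26, 7*26=182
Second share = 26, third share = 182
Difference = |26 - 182| = 156

156


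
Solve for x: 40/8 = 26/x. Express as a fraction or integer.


Setting up: 40/8 = 26/x
Cross multiply: 40 * x = 8 * 26
40x = 208
x = 208/40
x = 26/5

26/5


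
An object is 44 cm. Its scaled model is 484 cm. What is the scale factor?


Original length = 44 cm
Scaled length = 484 cm
Scale factor = 484 / 44
= 11

11


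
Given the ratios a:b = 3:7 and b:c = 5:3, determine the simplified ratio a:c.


Given a:b = 3:7 and b:c = 5:3
Make b consistent. Multiply first ratio by 5: a:b = 15:35
Multiply second ratio by 7: b:c = 35:21
Now b = 35 in both, so a:b:c = 15:35:21
Therefore a:c = 15:21
Simplify by GCD: a:c = 5:7

5:7


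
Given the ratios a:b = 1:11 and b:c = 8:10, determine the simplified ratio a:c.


Given a:b = 1:11 and b:c = 8:10
Make b consistent. Multiply first ratio by 8: a:b = 8:88
Multiply second ratio by 11: b:c = 88:110
Now b = 88 in both, so a:b:c = 8:88:110
Therefore a:c = 8:110
Simplify by GCD: a:c = 4:55

4:55


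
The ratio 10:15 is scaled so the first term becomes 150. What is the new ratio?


Original ratio: 10:15
First term target: 150
Scale factor = 150 / 10 = 15
Multiply second term: 15 * 15 = 225
Equivalent ratio = 150:225

150:225


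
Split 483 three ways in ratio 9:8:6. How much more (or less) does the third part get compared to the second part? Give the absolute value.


Total parts = 9 + 8 + 6 = 23
Value per part = 483 / 23 = 21
Shares: 9*21=189, 8*21=168, 6*21=126
Third share = 126, second share = 168
Difference = |126 - 168| = 42

42


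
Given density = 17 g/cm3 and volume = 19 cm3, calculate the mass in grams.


Using mass = density * volume
Density = 17 g/cm3
Volume = 19 cm3
Mass = 17 * 19
= 323 g

323


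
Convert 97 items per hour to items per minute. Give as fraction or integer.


Converting from per hour to per minute
Rate = 97 items per hour
Divide by 60: 97/60
= 97/60 items per minute

97/60


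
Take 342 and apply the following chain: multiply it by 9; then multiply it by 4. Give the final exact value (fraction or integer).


Start with 342.
Step 1: Multiply by 9: 342 * 9 = 3078
Step 2: Multiply by 4: 3078 * 4 = 12312
Final result = 12312

12312


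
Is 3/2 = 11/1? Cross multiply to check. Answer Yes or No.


Cross multiply to check 3/2 = 11/1
Left cross product: 3 * 1 = 3
Right cross product: 2 * 11 = 22
3 != 22
Not equal, so proportions differ => No

No


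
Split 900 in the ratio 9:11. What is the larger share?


Total parts = 9 + 11 = 20
Value per part = 900 / 20 = 45
First share = 9 * 45 = 405
Second share = 11 * 45 = 495
Larger share = 495

495


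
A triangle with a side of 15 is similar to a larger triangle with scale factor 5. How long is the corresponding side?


Similar triangles have proportional sides
Scale factor = 5
Smaller side = 15
Corresponding larger side = 15 * 5
= 75

75


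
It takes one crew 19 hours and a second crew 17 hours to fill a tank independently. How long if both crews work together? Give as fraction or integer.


Rate of A = 1/19 job per hour
Rate of B = 1/17 job per hour
Combined rate = 1/19 + 1/17
Find common denominator: (17 + 19)/(19*17) = 36/323
Combined rate = 36/323 job per hour
Time together = 1 / (36/323) = 323/36 hours

323/36


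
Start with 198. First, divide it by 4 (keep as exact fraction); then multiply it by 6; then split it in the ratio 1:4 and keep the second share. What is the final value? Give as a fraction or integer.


Start with 198.
Step 1: Divide by 4: 198 / 4 = 99/2
Step 2: Multiply by 6: 99/2 * 6 = 297
Step 3: Split 1:4, second share = 297 * 4/5 = 1188/5
Final result = 1188/5

1188/5


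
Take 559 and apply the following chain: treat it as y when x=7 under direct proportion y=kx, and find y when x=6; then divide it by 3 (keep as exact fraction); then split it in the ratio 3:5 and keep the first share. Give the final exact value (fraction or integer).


Start with 559.
Step 1: Direct prop: k = (559)/7; new y = k*6 = 559*6/7 = 3354/7
Step 2: Divide by 3: 3354/7 / 3 = 1118/7
Step 3: Split 3:5, first share = 1118/7 * 3/8 = 1677/28
Final result = 1677/28

1677/28


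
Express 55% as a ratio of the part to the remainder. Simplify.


Part = 55%, Remainder = 45%
Ratio = 55:45
GCD(55, 45) = 5
Simplify: 11:9 = 11:9

11:9


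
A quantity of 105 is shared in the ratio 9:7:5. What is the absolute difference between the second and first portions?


Total parts = 9 + 7 + 5 = 21
Value per part = 105 / 21 = 5
Shares: 9*5=45, 7*5=35, 5*5=25
Second share = 35, first share = 45
Difference = |35 - 45| = 10

10


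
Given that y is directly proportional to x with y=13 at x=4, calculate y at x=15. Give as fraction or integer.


Direct proportion: y = kx
Find k: k = 13/4 = 13/4
Compute y at x=15: y = 13/4 * 15
y = 195/4

195/4


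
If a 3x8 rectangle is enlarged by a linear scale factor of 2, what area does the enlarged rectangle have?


Original dimensions: 3 x 8
Enlargement factor = 2
New width = 3 * 2 = 6
New height = 8 * 2 = 16
New area = 6 * 16 = 96

96


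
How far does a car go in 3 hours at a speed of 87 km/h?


Using distance = speed * time
Speed = 87 km/h
Time = 3 hours
Distance = 87 * 3
= 261 km

261


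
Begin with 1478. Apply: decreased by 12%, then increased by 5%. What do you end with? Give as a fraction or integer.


Start: 1478
Step 1: decrease by 12% => multiply by 88/100
  1478 * 88/100 = 32516/25
Step 2: increase by 5% => multiply by 105/100
  32516/25 * 105/100 = 170709/125
Final value = 170709/125

170709/125


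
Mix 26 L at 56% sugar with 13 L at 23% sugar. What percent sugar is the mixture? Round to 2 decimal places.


Solute in mixture 1 = 56% of 26 L = 26*56/100 = 364/25 L
Solute in mixture 2 = 23% of 13 L = 13*23/100 = 299/100 L
Total solute = 364/25 + 299/100 = 351/20 L
Total volume = 26 + 13 = 39 L
Final concentration = 351/20/39 * 100 = 45.00%

45.00


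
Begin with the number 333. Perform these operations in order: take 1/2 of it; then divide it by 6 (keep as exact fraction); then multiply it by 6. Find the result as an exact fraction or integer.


Start with 333.
Step 1: Take 1/2: 333 * 1/2 = 333/2
Step 2: Divide by 6: 333/2 / 6 = 111/4
Step 3: Multiply by 6: 111/4 * 6 = 333/2
Final result = 333/2

333/2


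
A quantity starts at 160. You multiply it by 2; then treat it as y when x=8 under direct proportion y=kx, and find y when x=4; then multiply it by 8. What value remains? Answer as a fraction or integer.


Start with 160.
Step 1: Multiply by 2: 160 * 2 = 320
Step 2: Direct prop: k = (320)/8; new y = k*4 = 320*4/8 = 160
Step 3: Multiply by 8: 160 * 8 = 1280
Final result = 1280

1280


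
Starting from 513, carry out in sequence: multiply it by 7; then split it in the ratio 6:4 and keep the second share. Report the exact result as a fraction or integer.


Start with 513.
Step 1: Multiply by 7: 513 * 7 = 3591
Step 2: Split 6:4, second share = 3591 * 4/10 = 7182/5
Final result = 7182/5

7182/5


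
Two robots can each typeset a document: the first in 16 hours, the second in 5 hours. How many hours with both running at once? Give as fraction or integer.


Rate of A = 1/16 job per hour
Rate of B = 1/5 job per hour
Combined rate = 1/16 + 1/5
Find common denominator: (5 + 16)/(16*5) = 21/80
Combined rate = 21/80 job per hour
Time together = 1 / (21/80) = 80/21 hours

80/21


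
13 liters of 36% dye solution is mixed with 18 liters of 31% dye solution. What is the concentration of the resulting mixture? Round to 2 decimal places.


Solute in mixture 1 = 36% of 13 L = 13*36/100 = 117/25 L
Solute in mixture 2 = 31% of 18 L = 18*31/100 = 279/50 L
Total solute = 117/25 + 279/50 = 513/50 L
Total volume = 13 + 18 = 31 L
Final concentration = 513/50/31 * 100 = 33.10%

33.10


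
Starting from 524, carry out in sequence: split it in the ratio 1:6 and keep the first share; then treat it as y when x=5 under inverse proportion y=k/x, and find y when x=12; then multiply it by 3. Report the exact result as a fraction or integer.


Start with 524.
Step 1: Split 1:6, first share = 524 * 1/7 = 524/7
Step 2: Inverse prop: k = (524/7)*5; new y = k/12 = 524/7*5/12 = 655/21
Step 3: Multiply by 3: 655/21 * 3 = 655/7
Final result = 655/7

655/7


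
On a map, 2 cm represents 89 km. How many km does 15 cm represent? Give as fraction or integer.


Map scale: 2 cm = 89 km
Measured distance on map = 15 cm
Set up proportion: 15 * 89 / 2
= 1335 / 2
= 1335/2 km

1335/2


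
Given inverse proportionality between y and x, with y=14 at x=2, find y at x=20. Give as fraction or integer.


Inverse proportion: y = k/x
Find k: k = 2 * 14 = 28
Compute y at x=20: y = 28/20
y = 7/5

7/5


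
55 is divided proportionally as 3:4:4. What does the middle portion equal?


Ratio = 3:4:4
Total parts = 3 + 4 + 4 = 11
Value per part = 55 / 11 = 5
First share = 3 * 5 = 15
Middle share = 4 * 5 = 20
Third share = 4 * 5 = 20

20


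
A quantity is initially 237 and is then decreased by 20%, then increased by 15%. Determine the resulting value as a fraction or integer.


Start: 237
Step 1: decrease by 20% => multiply by 80/100
  237 * 80/100 = 948/5
Step 2: increase by 15% => multiply by 115/100
  948/5 * 115/100 = 5451/25
Final value = 5451/25

5451/25


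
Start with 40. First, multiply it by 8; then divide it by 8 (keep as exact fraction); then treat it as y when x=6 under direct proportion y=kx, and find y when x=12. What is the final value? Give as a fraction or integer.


Start with 40.
Step 1: Multiply by 8: 40 * 8 = 320
Step 2: Divide by 8: 320 / 8 = 40
Step 3: Direct prop: k = (40)/6; new y = k*12 = 40*12/6 = 80
Final result = 80

80


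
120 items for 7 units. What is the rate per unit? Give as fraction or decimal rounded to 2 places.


Total items = 120
Number of units = 7
Unit rate = 120 / 7
= 17.14 items per unit

17.14


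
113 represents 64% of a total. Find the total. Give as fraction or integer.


Given: 113 is 64% of the whole
Set up: 113 = 64/100 * whole
whole = 113 * 100 / 64
whole = 11300 / 64
whole = 2825/16

2825/16


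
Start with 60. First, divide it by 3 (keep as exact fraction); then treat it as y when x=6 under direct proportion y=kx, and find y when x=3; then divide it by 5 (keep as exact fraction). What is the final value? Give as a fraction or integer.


Start with 60.
Step 1: Divide by 3: 60 / 3 = 20
Step 2: Direct prop: k = (20)/6; new y = k*3 = 20*3/6 = 10
Step 3: Divide by 5: 10 / 5 = 2
Final result = 2

2


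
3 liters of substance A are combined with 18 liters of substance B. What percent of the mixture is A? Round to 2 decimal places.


Volume of A = 3 L
Volume of B = 18 L
Total volume = 3 + 18 = 21 L
Percentage of A = (3/21) * 100
= 14.29%

14.29


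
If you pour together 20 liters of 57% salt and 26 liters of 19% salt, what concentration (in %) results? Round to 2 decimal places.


Solute in mixture 1 = 57% of 20 L = 20*57/100 = 57/5 L
Solute in mixture 2 = 19% of 26 L = 26*19/100 = 247/50 L
Total solute = 57/5 + 247/50 = 817/50 L
Total volume = 20 + 26 = 46 L
Final concentration = 817/50/46 * 100 = 35.52%

35.52


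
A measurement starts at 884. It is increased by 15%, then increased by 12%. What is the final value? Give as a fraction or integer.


Start: 884
Step 1: increase by 15% => multiply by 115/100
  884 * 115/100 = 5083/5
Step 2: increase by 12% => multiply by 112/100
  5083/5 * 112/100 = 142324/125
Final value = 142324/125

142324/125


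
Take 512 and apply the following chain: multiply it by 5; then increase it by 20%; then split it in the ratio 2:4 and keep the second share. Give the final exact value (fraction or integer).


Start with 512.
Step 1: Multiply by 5: 512 * 5 = 2560
Step 2: Increase by 20%: 2560 * 120/100 = 3072
Step 3: Split 2:4, second share = 3072 * 4/6 = 2048
Final result = 2048

2048


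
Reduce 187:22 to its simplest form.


Find GCD(187, 22)
GCD = 11
Divide both by 11: 187/11 = 17, 22/11 = 2
Simplified ratio = 17:2

17:2


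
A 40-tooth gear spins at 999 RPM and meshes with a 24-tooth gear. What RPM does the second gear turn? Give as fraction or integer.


Gear ratio: teeth_A * RPM_A = teeth_B * RPM_B
40 * 999 = 24 * RPM_B
39960 = 24 * RPM_B
RPM_B = 39960 / 24
RPM_B = 1665

1665


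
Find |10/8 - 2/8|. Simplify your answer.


Simplify: 10/8 = 5/4 and 2/8 = 1/4
Find common denominator: LCD = 4
Convert: 5/4 and 1/4
Difference = |5 - 1|/4 = 4/4
Simplified = 1

1


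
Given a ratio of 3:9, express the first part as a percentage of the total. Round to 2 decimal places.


Total parts = 3 + 9 = 12
First part fraction = 3/12
Percentage = (3/12) * 100
= 0.25 * 100
= 25.00%

25.00


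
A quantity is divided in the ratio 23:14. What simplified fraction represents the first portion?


Total parts = 23 + 14 = 37
First part fraction = 23/37
Simplify: 23/37 = 23/37

23/37


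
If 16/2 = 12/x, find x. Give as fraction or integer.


Setting up: 16/2 = 12/x
Cross multiply: 16 * x = 2 * 12
16x = 24
x = 24/16
x = 3/2

3/2


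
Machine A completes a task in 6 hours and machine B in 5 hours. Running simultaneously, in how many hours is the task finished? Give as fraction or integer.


Rate of A = 1/6 job per hour
Rate of B = 1/5 job per hour
Combined rate = 1/6 + 1/5
Find common denominator: (5 + 6)/(6*5) = 11/30
Combined rate = 11/30 job per hour
Time together = 1 / (11/30) = 30/11 hours

30/11


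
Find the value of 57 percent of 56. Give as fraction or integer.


Compute 57% of 56
Convert percentage: 57% = 57/100
Multiply: 56 * 57/100
= 3192/100
= 798/25

798/25


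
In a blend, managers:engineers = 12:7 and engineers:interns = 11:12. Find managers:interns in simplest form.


Given a:b = 12:7 and b:c = 11:12
Make b consistent. Multiply first ratio by 11: a:b = 132:77
Multiply second ratio by 7: b:c = 77:84
Now b = 77 in both, so a:b:c = 132:77:84
Therefore a:c = 132:84
Simplify by GCD: a:c = 11:7

11:7


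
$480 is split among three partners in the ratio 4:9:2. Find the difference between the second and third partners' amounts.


Total parts = 4 + 9 + 2 = 15
Value per part = 480 / 15 = 32
Shares: 4*32=128, 9*32=288, 2*32=64
Second share = 288, third share = 64
Difference = |288 - 64| = 224

224


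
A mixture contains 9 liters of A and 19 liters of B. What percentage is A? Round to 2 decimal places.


Volume of A = 9 L
Volume of B = 19 L
Total volume = 9 + 19 = 28 L
Percentage of A = (9/28) * 100
= 32.14%

32.14


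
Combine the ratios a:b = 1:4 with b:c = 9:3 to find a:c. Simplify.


Given a:b = 1:4 and b:c = 9:3
Make b consistent. Multiply first ratio by 9: a:b = 9:36
Multiply second ratio by 4: b:c = 36:12
Now b = 36 in both, so a:b:c = 9:36:12
Therefore a:c = 9:12
Simplify by GCD: a:c = 3:4

3:4


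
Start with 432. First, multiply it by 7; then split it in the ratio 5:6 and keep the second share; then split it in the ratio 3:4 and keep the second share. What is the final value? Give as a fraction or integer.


Start with 432.
Step 1: Multiply by 7: 432 * 7 = 3024
Step 2: Split 5:6, second share = 3024 * 6/11 = 18144/11
Step 3: Split 3:4, second share = 18144/11 * 4/7 = 10368/11
Final result = 10368/11

10368/11


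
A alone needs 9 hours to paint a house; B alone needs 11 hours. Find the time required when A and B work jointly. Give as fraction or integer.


Rate of A = 1/9 job per hour
Rate of B = 1/11 job per hour
Combined rate = 1/9 + 1/11
Find common denominator: (11 + 9)/(9*11) = 20/99
Combined rate = 20/99 job per hour
Time together = 1 / (20/99) = 99/20 hours

99/20


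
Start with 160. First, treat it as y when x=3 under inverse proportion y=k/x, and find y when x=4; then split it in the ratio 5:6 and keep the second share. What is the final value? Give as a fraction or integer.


Start with 160.
Step 1: Inverse prop: k = (160)*3; new y = k/4 = 160*3/4 = 120
Step 2: Split 5:6, second share = 120 * 6/11 = 720/11
Final result = 720/11

720/11


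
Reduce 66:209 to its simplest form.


Find GCD(66, 209)
GCD = 11
Divide both by 11: 66/11 = 6, 209/11 = 19
Simplified ratio = 6:19

6:19


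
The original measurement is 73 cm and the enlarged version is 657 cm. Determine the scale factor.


Original length = 73 cm
Scaled length = 657 cm
Scale factor = 657 / 73
= 9

9


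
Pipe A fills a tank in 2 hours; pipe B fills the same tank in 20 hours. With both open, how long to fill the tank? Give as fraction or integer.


Rate of A = 1/2 job per hour
Rate of B = 1/20 job per hour
Combined rate = 1/2 + 1/20
Find common denominator: (20 + 2)/(2*20) = 22/40
Combined rate = 11/20 job per hour
Time together = 1 / (11/20) = 20/11 hours

20/11


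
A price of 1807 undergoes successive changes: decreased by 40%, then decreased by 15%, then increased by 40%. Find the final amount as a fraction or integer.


Start: 1807
Step 1: decrease by 40% => multiply by 60/100
  1807 * 60/100 = 5421/5
Step 2: decrease by 15% => multiply by 85/100
  5421/5 * 85/100 = 92157/100
Step 3: increase by 40% => multiply by 140/100
  92157/100 * 140/100 = 645099/500
Final value = 645099/500

645099/500


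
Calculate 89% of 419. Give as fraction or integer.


Compute 89% of 419
Convert percentage: 89% = 89/100
Multiply: 419 * 89/100
= 37291/100
= 37291/100

37291/100


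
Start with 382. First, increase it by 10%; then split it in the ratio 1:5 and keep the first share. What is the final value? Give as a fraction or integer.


Start with 382.
Step 1: Increase by 10%: 382 * 110/100 = 2101/5
Step 2: Split 1:5, first share = 2101/5 * 1/6 = 2101/30
Final result = 2101/30

2101/30


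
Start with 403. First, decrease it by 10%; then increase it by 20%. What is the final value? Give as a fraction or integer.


Start with 403.
Step 1: Decrease by 10%: 403 * 90/100 = 3627/10
Step 2: Increase by 20%: 3627/10 * 120/100 = 10881/25
Final result = 10881/25

10881/25


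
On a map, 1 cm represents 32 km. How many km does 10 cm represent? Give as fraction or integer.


Map scale: 1 cm = 32 km
Measured distance on map = 10 cm
Set up proportion: 10 * 32 / 1
= 320 / 1
= 320 km

320


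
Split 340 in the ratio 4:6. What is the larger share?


Total parts = 4 + 6 = 10
Value per part = 340 / 10 = 34
First share = 4 * 34 = 136
Second share = 6 * 34 = 204
Larger share = 204

204


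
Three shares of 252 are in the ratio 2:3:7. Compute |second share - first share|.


Total parts = 2 + 3 + 7 = 12
Value per part = 252 / 12 = 21
Shares: 2*21=42, 3*21=63, 7*21=147
Second share = 63, first share = 42
Difference = |63 - 42| = 21

21


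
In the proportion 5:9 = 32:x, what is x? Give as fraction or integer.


Setting up: 5/9 = 32/x
Cross multiply: 5 * x = 9 * 32
5x = 288
x = 288/5
x = 288/5

288/5


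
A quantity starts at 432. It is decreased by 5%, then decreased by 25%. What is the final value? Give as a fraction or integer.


Start: 432
Step 1: decrease by 5% => multiply by 95/100
  432 * 95/100 = 2052/5
Step 2: decrease by 25% => multiply by 75/100
  2052/5 * 75/100 = 1539/5
Final value = 1539/5

1539/5


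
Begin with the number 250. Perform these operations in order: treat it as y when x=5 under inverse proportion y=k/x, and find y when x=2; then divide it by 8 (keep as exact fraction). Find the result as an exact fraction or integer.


Start with 250.
Step 1: Inverse prop: k = (250)*5; new y = k/2 = 250*5/2 = 625
Step 2: Divide by 8: 625 / 8 = 625/8
Final result = 625/8

625/8


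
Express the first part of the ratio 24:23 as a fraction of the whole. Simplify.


Total parts = 24 + 23 = 47
First part fraction = 24/47
Simplify: 24/47 = 24/47

24/47


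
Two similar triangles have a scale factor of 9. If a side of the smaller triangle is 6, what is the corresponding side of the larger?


Similar triangles have proportional sides
Scale factor = 9
Smaller side = 6
Corresponding larger side = 6 * 9
= 54

54


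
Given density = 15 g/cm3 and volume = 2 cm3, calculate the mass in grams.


Using mass = density * volume
Density = 15 g/cm3
Volume = 2 cm3
Mass = 15 * 2
= 30 g

30


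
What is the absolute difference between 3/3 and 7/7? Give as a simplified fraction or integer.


Simplify: 3/3 = 1 and 7/7 = 1
Find common denominator: LCD = 1
Convert: 1/1 and 1/1
Difference = |1 - 1|/1 = 0/1
Simplified = 0

0


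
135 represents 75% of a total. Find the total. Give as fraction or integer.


Given: 135 is 75% of the whole
Set up: 135 = 75/100 * whole
whole = 135 * 100 / 75
whole = 13500 / 75
whole = 180

180


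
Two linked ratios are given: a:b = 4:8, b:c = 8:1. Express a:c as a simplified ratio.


Given a:b = 4:8 and b:c = 8:1
Make b consistent. Multiply first ratio by 8: a:b = 32:64
Multiply second ratio by 8: b:c = 64:8
Now b = 64 in both, so a:b:c = 32:64:8
Therefore a:c = 32:8
Simplify by GCD: a:c = 4:1

4:1


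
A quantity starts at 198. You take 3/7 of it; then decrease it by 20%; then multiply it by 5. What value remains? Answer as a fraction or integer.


Start with 198.
Step 1: Take 3/7: 198 * 3/7 = 594/7
Step 2: Decrease by 20%: 594/7 * 80/100 = 2376/35
Step 3: Multiply by 5: 2376/35 * 5 = 2376/7
Final result = 2376/7

2376/7


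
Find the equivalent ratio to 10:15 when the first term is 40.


Original ratio: 10:15
First term target: 40
Scale factor = 40 / 10 = 4
Multiply second term: 15 * 4 = 60
Equivalent ratio = 40:60

40:60


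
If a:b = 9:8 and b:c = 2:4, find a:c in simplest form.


Given a:b = 9:8 and b:c = 2:4
Make b consistent. Multiply first ratio by 2: a:b = 18:16
Multiply second ratio by 8: b:c = 16:32
Now b = 16 in both, so a:b:c = 18:16:32
Therefore a:c = 18:32
Simplify by GCD: a:c = 9:16

9:16


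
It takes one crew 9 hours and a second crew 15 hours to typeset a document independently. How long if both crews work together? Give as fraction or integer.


Rate of A = 1/9 job per hour
Rate of B = 1/15 job per hour
Combined rate = 1/9 + 1/15
Find common denominator: (15 + 9)/(9*15) = 24/135
Combined rate = 8/45 job per hour
Time together = 1 / (8/45) = 45/8 hours

45/8


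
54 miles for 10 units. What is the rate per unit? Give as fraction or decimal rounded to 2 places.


Total miles = 54
Number of units = 10
Unit rate = 54 / 10
= 5.40 miles per unit

5.40


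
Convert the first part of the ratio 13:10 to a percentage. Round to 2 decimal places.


Total parts = 13 + 10 = 23
First part fraction = 13/23
Percentage = (13/23) * 100
= 0.565217 * 100
= 56.52%

56.52


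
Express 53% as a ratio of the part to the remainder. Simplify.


Part = 53%, Remainder = 47%
Ratio = 53:47
GCD(53, 47) = 1
Simplify: 53:47 = 53:47

53:47


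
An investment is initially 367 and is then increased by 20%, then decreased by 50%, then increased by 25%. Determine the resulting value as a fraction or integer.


Start: 367
Step 1: increase by 20% => multiply by 120/100
  367 * 120/100 = 2202/5
Step 2: decrease by 50% => multiply by 50/100
  2202/5 * 50/100 = 1101/5
Step 3: increase by 25% => multiply by 125/100
  1101/5 * 125/100 = 1101/4
Final value = 1101/4

1101/4


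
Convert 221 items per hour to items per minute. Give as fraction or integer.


Converting from per hour to per minute
Rate = 221 items per hour
Divide by 60: 221/60
= 221/60 items per minute

221/60


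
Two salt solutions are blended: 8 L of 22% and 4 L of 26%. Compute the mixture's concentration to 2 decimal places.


Solute in mixture 1 = 22% of 8 L = 8*22/100 = 44/25 L
Solute in mixture 2 = 26% of 4 L = 4*26/100 = 26/25 L
Total solute = 44/25 + 26/25 = 14/5 L
Total volume = 8 + 4 = 12 L
Final concentration = 14/5/12 * 100 = 23.33%

23.33


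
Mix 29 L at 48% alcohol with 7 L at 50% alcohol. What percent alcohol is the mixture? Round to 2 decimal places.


Solute in mixture 1 = 48% of 29 L = 29*48/100 = 348/25 L
Solute in mixture 2 = 50% of 7 L = 7*50/100 = 7/2 L
Total solute = 348/25 + 7/2 = 871/50 L
Total volume = 29 + 7 = 36 L
Final concentration = 871/50/36 * 100 = 48.39%

48.39


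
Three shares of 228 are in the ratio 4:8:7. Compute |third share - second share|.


Total parts = 4 + 8 + 7 = 19
Value per part = 228 / 19 = 12
Shares: 4*12=48, 8*12=96, 7*12=84
Third share = 84, second share = 96
Difference = |84 - 96| = 12

12


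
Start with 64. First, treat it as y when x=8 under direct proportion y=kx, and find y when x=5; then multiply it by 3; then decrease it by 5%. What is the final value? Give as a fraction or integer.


Start with 64.
Step 1: Direct prop: k = (64)/8; new y = k*5 = 64*5/8 = 40
Step 2: Multiply by 3: 40 * 3 = 120
Step 3: Decrease by 5%: 120 * 95/100 = 114
Final result = 114

114


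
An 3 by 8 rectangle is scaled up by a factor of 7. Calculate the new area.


Original dimensions: 3 x 8
Enlargement factor = 7
New width = 3 * 7 = 21
New height = 8 * 7 = 56
New area = 21 * 56 = 1176

1176


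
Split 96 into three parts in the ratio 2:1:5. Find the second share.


Ratio = 2:1:5
Total parts = 2 + 1 + 5 = 8
Value per part = 96 / 8 = 12
First share = 2 * 12 = 24
Middle share = 1 * 12 = 12
Third share = 5 * 12 = 60

12
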